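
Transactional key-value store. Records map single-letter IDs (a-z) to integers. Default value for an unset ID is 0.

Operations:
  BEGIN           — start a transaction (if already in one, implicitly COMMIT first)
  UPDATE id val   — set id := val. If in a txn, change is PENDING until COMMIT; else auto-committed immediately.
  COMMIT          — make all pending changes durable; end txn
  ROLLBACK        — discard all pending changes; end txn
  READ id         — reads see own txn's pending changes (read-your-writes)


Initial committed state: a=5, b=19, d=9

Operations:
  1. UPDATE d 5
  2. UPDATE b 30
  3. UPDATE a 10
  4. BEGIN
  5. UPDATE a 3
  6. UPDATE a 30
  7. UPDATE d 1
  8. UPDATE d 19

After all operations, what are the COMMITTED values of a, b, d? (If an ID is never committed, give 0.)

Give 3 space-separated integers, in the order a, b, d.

Initial committed: {a=5, b=19, d=9}
Op 1: UPDATE d=5 (auto-commit; committed d=5)
Op 2: UPDATE b=30 (auto-commit; committed b=30)
Op 3: UPDATE a=10 (auto-commit; committed a=10)
Op 4: BEGIN: in_txn=True, pending={}
Op 5: UPDATE a=3 (pending; pending now {a=3})
Op 6: UPDATE a=30 (pending; pending now {a=30})
Op 7: UPDATE d=1 (pending; pending now {a=30, d=1})
Op 8: UPDATE d=19 (pending; pending now {a=30, d=19})
Final committed: {a=10, b=30, d=5}

Answer: 10 30 5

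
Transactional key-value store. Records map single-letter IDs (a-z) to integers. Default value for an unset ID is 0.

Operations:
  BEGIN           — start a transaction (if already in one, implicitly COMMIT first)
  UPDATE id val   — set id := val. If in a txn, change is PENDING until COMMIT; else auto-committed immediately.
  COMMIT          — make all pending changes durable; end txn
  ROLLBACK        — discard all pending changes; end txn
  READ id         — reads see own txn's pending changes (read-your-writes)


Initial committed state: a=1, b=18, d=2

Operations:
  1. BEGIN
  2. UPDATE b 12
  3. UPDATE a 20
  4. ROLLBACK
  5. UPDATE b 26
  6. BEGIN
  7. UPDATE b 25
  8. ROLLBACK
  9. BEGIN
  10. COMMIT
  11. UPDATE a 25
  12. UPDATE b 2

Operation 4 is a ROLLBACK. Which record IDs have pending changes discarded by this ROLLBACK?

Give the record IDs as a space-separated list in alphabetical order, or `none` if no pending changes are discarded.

Initial committed: {a=1, b=18, d=2}
Op 1: BEGIN: in_txn=True, pending={}
Op 2: UPDATE b=12 (pending; pending now {b=12})
Op 3: UPDATE a=20 (pending; pending now {a=20, b=12})
Op 4: ROLLBACK: discarded pending ['a', 'b']; in_txn=False
Op 5: UPDATE b=26 (auto-commit; committed b=26)
Op 6: BEGIN: in_txn=True, pending={}
Op 7: UPDATE b=25 (pending; pending now {b=25})
Op 8: ROLLBACK: discarded pending ['b']; in_txn=False
Op 9: BEGIN: in_txn=True, pending={}
Op 10: COMMIT: merged [] into committed; committed now {a=1, b=26, d=2}
Op 11: UPDATE a=25 (auto-commit; committed a=25)
Op 12: UPDATE b=2 (auto-commit; committed b=2)
ROLLBACK at op 4 discards: ['a', 'b']

Answer: a b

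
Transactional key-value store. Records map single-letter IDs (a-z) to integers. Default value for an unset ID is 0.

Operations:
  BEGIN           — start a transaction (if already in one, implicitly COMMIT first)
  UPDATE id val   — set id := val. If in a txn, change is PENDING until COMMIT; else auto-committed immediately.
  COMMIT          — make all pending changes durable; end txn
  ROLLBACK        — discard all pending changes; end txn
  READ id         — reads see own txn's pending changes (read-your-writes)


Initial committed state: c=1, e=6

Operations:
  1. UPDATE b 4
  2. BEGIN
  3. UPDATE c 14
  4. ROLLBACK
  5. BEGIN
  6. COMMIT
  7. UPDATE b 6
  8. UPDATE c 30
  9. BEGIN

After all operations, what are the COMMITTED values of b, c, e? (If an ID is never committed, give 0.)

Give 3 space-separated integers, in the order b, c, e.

Answer: 6 30 6

Derivation:
Initial committed: {c=1, e=6}
Op 1: UPDATE b=4 (auto-commit; committed b=4)
Op 2: BEGIN: in_txn=True, pending={}
Op 3: UPDATE c=14 (pending; pending now {c=14})
Op 4: ROLLBACK: discarded pending ['c']; in_txn=False
Op 5: BEGIN: in_txn=True, pending={}
Op 6: COMMIT: merged [] into committed; committed now {b=4, c=1, e=6}
Op 7: UPDATE b=6 (auto-commit; committed b=6)
Op 8: UPDATE c=30 (auto-commit; committed c=30)
Op 9: BEGIN: in_txn=True, pending={}
Final committed: {b=6, c=30, e=6}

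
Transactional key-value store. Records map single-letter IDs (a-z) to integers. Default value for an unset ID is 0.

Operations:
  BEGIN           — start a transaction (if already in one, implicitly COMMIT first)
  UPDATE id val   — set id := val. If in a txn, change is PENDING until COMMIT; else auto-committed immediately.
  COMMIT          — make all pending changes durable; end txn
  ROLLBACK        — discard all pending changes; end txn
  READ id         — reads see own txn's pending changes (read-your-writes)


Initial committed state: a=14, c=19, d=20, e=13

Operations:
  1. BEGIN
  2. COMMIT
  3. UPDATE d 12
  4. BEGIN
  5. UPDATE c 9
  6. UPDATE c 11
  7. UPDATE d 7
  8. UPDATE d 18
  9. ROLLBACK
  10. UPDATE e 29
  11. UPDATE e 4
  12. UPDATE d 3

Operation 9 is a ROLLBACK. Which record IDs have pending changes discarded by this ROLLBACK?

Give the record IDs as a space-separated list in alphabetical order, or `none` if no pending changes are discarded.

Initial committed: {a=14, c=19, d=20, e=13}
Op 1: BEGIN: in_txn=True, pending={}
Op 2: COMMIT: merged [] into committed; committed now {a=14, c=19, d=20, e=13}
Op 3: UPDATE d=12 (auto-commit; committed d=12)
Op 4: BEGIN: in_txn=True, pending={}
Op 5: UPDATE c=9 (pending; pending now {c=9})
Op 6: UPDATE c=11 (pending; pending now {c=11})
Op 7: UPDATE d=7 (pending; pending now {c=11, d=7})
Op 8: UPDATE d=18 (pending; pending now {c=11, d=18})
Op 9: ROLLBACK: discarded pending ['c', 'd']; in_txn=False
Op 10: UPDATE e=29 (auto-commit; committed e=29)
Op 11: UPDATE e=4 (auto-commit; committed e=4)
Op 12: UPDATE d=3 (auto-commit; committed d=3)
ROLLBACK at op 9 discards: ['c', 'd']

Answer: c d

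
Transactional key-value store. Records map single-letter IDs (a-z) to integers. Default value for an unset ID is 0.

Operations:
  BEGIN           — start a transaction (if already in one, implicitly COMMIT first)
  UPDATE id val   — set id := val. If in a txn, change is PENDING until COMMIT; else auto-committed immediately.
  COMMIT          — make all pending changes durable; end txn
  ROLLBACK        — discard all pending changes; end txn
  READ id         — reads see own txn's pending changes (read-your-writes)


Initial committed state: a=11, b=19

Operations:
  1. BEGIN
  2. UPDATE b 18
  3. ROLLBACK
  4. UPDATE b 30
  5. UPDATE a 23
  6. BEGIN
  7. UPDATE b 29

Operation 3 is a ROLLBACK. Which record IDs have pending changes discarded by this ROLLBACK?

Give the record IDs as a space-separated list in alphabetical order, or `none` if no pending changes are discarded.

Answer: b

Derivation:
Initial committed: {a=11, b=19}
Op 1: BEGIN: in_txn=True, pending={}
Op 2: UPDATE b=18 (pending; pending now {b=18})
Op 3: ROLLBACK: discarded pending ['b']; in_txn=False
Op 4: UPDATE b=30 (auto-commit; committed b=30)
Op 5: UPDATE a=23 (auto-commit; committed a=23)
Op 6: BEGIN: in_txn=True, pending={}
Op 7: UPDATE b=29 (pending; pending now {b=29})
ROLLBACK at op 3 discards: ['b']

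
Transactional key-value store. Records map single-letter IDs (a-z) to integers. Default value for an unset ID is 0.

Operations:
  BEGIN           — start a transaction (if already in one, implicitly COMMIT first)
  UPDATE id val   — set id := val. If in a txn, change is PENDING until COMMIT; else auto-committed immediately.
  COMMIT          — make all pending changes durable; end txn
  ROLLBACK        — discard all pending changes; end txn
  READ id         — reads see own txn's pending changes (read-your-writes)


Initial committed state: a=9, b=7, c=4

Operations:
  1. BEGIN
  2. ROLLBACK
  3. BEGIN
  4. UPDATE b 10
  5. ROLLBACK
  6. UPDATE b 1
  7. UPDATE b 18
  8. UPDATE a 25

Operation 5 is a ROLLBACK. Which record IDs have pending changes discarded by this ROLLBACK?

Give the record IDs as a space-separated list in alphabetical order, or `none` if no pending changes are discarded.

Answer: b

Derivation:
Initial committed: {a=9, b=7, c=4}
Op 1: BEGIN: in_txn=True, pending={}
Op 2: ROLLBACK: discarded pending []; in_txn=False
Op 3: BEGIN: in_txn=True, pending={}
Op 4: UPDATE b=10 (pending; pending now {b=10})
Op 5: ROLLBACK: discarded pending ['b']; in_txn=False
Op 6: UPDATE b=1 (auto-commit; committed b=1)
Op 7: UPDATE b=18 (auto-commit; committed b=18)
Op 8: UPDATE a=25 (auto-commit; committed a=25)
ROLLBACK at op 5 discards: ['b']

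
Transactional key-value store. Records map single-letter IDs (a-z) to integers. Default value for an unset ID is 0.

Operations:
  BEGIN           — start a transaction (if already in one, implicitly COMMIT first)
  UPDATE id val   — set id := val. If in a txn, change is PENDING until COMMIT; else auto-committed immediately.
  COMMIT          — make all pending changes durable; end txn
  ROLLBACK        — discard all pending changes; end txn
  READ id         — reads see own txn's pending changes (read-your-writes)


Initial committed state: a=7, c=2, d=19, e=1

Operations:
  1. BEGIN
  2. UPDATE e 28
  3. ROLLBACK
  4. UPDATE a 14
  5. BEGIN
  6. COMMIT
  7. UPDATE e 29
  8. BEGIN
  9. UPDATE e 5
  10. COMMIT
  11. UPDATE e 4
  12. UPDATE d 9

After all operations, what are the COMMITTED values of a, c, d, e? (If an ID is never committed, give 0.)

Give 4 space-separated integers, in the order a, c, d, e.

Initial committed: {a=7, c=2, d=19, e=1}
Op 1: BEGIN: in_txn=True, pending={}
Op 2: UPDATE e=28 (pending; pending now {e=28})
Op 3: ROLLBACK: discarded pending ['e']; in_txn=False
Op 4: UPDATE a=14 (auto-commit; committed a=14)
Op 5: BEGIN: in_txn=True, pending={}
Op 6: COMMIT: merged [] into committed; committed now {a=14, c=2, d=19, e=1}
Op 7: UPDATE e=29 (auto-commit; committed e=29)
Op 8: BEGIN: in_txn=True, pending={}
Op 9: UPDATE e=5 (pending; pending now {e=5})
Op 10: COMMIT: merged ['e'] into committed; committed now {a=14, c=2, d=19, e=5}
Op 11: UPDATE e=4 (auto-commit; committed e=4)
Op 12: UPDATE d=9 (auto-commit; committed d=9)
Final committed: {a=14, c=2, d=9, e=4}

Answer: 14 2 9 4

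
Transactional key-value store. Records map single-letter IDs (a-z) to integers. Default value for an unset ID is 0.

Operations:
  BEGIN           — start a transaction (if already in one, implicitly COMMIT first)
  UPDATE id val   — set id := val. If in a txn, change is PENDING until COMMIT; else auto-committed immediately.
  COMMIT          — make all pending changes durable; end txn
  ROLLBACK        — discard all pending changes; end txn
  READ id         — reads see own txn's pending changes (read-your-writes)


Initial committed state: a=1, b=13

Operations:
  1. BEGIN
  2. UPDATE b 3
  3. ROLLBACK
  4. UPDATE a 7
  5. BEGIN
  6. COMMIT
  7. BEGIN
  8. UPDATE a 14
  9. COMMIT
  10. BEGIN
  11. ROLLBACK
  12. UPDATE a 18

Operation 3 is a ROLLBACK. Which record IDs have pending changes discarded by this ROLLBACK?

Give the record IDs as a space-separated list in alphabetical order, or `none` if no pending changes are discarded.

Initial committed: {a=1, b=13}
Op 1: BEGIN: in_txn=True, pending={}
Op 2: UPDATE b=3 (pending; pending now {b=3})
Op 3: ROLLBACK: discarded pending ['b']; in_txn=False
Op 4: UPDATE a=7 (auto-commit; committed a=7)
Op 5: BEGIN: in_txn=True, pending={}
Op 6: COMMIT: merged [] into committed; committed now {a=7, b=13}
Op 7: BEGIN: in_txn=True, pending={}
Op 8: UPDATE a=14 (pending; pending now {a=14})
Op 9: COMMIT: merged ['a'] into committed; committed now {a=14, b=13}
Op 10: BEGIN: in_txn=True, pending={}
Op 11: ROLLBACK: discarded pending []; in_txn=False
Op 12: UPDATE a=18 (auto-commit; committed a=18)
ROLLBACK at op 3 discards: ['b']

Answer: b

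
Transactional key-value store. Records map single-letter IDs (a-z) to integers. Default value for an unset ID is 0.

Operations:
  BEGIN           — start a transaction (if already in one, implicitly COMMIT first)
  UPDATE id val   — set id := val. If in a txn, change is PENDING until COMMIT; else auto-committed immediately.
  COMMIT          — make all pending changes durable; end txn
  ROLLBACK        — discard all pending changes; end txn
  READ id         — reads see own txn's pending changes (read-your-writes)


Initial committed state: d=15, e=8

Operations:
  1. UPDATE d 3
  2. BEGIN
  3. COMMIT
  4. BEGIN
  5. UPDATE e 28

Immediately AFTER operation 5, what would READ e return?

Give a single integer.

Initial committed: {d=15, e=8}
Op 1: UPDATE d=3 (auto-commit; committed d=3)
Op 2: BEGIN: in_txn=True, pending={}
Op 3: COMMIT: merged [] into committed; committed now {d=3, e=8}
Op 4: BEGIN: in_txn=True, pending={}
Op 5: UPDATE e=28 (pending; pending now {e=28})
After op 5: visible(e) = 28 (pending={e=28}, committed={d=3, e=8})

Answer: 28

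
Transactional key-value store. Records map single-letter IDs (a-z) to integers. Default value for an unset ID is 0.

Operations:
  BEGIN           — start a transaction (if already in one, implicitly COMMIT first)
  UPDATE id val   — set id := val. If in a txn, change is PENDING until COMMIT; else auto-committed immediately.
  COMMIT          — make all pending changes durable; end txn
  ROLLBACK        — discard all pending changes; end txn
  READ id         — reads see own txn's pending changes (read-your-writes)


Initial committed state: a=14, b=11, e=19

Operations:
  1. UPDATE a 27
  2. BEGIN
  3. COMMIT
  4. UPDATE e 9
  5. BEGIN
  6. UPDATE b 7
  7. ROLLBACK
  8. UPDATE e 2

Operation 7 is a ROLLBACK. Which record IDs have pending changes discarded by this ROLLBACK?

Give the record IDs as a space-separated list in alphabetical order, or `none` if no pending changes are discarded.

Answer: b

Derivation:
Initial committed: {a=14, b=11, e=19}
Op 1: UPDATE a=27 (auto-commit; committed a=27)
Op 2: BEGIN: in_txn=True, pending={}
Op 3: COMMIT: merged [] into committed; committed now {a=27, b=11, e=19}
Op 4: UPDATE e=9 (auto-commit; committed e=9)
Op 5: BEGIN: in_txn=True, pending={}
Op 6: UPDATE b=7 (pending; pending now {b=7})
Op 7: ROLLBACK: discarded pending ['b']; in_txn=False
Op 8: UPDATE e=2 (auto-commit; committed e=2)
ROLLBACK at op 7 discards: ['b']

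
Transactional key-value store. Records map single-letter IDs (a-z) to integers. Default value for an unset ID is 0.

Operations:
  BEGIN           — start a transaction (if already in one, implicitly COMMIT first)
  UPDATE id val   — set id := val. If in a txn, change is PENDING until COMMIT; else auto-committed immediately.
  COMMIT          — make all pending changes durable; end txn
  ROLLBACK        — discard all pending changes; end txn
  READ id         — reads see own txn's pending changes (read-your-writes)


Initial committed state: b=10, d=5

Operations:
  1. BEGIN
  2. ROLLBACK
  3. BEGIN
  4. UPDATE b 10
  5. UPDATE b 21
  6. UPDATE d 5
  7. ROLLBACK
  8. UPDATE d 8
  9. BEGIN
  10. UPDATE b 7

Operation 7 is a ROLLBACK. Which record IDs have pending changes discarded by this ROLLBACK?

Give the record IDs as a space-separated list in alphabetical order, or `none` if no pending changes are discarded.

Answer: b d

Derivation:
Initial committed: {b=10, d=5}
Op 1: BEGIN: in_txn=True, pending={}
Op 2: ROLLBACK: discarded pending []; in_txn=False
Op 3: BEGIN: in_txn=True, pending={}
Op 4: UPDATE b=10 (pending; pending now {b=10})
Op 5: UPDATE b=21 (pending; pending now {b=21})
Op 6: UPDATE d=5 (pending; pending now {b=21, d=5})
Op 7: ROLLBACK: discarded pending ['b', 'd']; in_txn=False
Op 8: UPDATE d=8 (auto-commit; committed d=8)
Op 9: BEGIN: in_txn=True, pending={}
Op 10: UPDATE b=7 (pending; pending now {b=7})
ROLLBACK at op 7 discards: ['b', 'd']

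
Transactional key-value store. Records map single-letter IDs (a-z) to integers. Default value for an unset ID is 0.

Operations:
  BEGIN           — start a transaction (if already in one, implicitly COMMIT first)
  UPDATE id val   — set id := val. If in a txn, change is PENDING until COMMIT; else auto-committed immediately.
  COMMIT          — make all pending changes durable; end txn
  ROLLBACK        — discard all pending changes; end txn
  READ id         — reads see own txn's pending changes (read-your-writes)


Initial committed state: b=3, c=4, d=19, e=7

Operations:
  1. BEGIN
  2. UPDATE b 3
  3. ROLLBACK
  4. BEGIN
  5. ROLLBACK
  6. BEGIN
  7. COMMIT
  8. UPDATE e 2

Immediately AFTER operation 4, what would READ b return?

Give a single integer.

Answer: 3

Derivation:
Initial committed: {b=3, c=4, d=19, e=7}
Op 1: BEGIN: in_txn=True, pending={}
Op 2: UPDATE b=3 (pending; pending now {b=3})
Op 3: ROLLBACK: discarded pending ['b']; in_txn=False
Op 4: BEGIN: in_txn=True, pending={}
After op 4: visible(b) = 3 (pending={}, committed={b=3, c=4, d=19, e=7})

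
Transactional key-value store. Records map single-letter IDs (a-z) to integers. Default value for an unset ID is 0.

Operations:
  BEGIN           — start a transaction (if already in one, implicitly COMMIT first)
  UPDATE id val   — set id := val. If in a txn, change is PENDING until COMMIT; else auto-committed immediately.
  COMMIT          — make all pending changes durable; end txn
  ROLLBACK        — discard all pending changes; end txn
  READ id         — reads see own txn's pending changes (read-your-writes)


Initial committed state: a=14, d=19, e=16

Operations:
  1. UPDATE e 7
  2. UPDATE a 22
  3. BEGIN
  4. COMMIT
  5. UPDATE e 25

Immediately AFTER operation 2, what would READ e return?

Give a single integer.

Initial committed: {a=14, d=19, e=16}
Op 1: UPDATE e=7 (auto-commit; committed e=7)
Op 2: UPDATE a=22 (auto-commit; committed a=22)
After op 2: visible(e) = 7 (pending={}, committed={a=22, d=19, e=7})

Answer: 7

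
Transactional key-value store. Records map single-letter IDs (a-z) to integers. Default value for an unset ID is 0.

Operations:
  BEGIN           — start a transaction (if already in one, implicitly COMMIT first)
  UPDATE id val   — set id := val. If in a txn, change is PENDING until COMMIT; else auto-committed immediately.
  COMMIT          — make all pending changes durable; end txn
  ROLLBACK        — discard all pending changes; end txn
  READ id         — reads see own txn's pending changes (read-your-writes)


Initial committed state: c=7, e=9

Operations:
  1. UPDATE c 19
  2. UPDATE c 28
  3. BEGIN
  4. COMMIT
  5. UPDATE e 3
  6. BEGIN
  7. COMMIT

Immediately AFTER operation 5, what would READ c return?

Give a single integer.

Answer: 28

Derivation:
Initial committed: {c=7, e=9}
Op 1: UPDATE c=19 (auto-commit; committed c=19)
Op 2: UPDATE c=28 (auto-commit; committed c=28)
Op 3: BEGIN: in_txn=True, pending={}
Op 4: COMMIT: merged [] into committed; committed now {c=28, e=9}
Op 5: UPDATE e=3 (auto-commit; committed e=3)
After op 5: visible(c) = 28 (pending={}, committed={c=28, e=3})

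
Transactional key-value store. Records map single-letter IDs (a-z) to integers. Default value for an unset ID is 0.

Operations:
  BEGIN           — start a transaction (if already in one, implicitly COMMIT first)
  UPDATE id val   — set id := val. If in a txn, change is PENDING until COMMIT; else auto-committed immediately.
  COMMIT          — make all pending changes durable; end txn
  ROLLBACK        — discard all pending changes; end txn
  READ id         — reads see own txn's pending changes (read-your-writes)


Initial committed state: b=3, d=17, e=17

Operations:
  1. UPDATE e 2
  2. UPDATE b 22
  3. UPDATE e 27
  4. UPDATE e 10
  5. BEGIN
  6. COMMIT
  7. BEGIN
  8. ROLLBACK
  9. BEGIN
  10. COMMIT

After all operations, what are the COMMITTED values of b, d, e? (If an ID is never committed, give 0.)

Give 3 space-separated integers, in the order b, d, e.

Initial committed: {b=3, d=17, e=17}
Op 1: UPDATE e=2 (auto-commit; committed e=2)
Op 2: UPDATE b=22 (auto-commit; committed b=22)
Op 3: UPDATE e=27 (auto-commit; committed e=27)
Op 4: UPDATE e=10 (auto-commit; committed e=10)
Op 5: BEGIN: in_txn=True, pending={}
Op 6: COMMIT: merged [] into committed; committed now {b=22, d=17, e=10}
Op 7: BEGIN: in_txn=True, pending={}
Op 8: ROLLBACK: discarded pending []; in_txn=False
Op 9: BEGIN: in_txn=True, pending={}
Op 10: COMMIT: merged [] into committed; committed now {b=22, d=17, e=10}
Final committed: {b=22, d=17, e=10}

Answer: 22 17 10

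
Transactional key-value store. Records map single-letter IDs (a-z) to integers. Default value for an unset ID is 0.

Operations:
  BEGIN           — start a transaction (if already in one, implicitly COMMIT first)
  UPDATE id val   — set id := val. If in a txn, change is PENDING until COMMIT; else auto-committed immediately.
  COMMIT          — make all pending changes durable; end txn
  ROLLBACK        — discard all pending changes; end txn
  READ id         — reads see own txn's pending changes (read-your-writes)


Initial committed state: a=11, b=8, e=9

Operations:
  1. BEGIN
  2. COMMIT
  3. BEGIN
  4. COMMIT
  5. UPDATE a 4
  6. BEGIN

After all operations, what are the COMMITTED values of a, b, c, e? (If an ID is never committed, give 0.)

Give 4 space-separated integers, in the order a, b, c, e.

Answer: 4 8 0 9

Derivation:
Initial committed: {a=11, b=8, e=9}
Op 1: BEGIN: in_txn=True, pending={}
Op 2: COMMIT: merged [] into committed; committed now {a=11, b=8, e=9}
Op 3: BEGIN: in_txn=True, pending={}
Op 4: COMMIT: merged [] into committed; committed now {a=11, b=8, e=9}
Op 5: UPDATE a=4 (auto-commit; committed a=4)
Op 6: BEGIN: in_txn=True, pending={}
Final committed: {a=4, b=8, e=9}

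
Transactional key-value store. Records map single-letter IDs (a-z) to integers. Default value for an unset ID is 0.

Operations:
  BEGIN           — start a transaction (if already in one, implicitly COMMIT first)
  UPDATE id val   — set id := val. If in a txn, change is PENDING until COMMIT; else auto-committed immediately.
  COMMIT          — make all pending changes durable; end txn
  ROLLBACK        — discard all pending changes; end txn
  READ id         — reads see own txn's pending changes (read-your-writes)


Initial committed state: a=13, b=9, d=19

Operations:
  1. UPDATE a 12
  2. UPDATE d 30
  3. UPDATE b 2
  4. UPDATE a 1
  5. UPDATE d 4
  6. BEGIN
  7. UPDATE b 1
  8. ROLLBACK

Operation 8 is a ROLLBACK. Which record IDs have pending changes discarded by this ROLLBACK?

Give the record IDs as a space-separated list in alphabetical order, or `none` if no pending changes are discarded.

Answer: b

Derivation:
Initial committed: {a=13, b=9, d=19}
Op 1: UPDATE a=12 (auto-commit; committed a=12)
Op 2: UPDATE d=30 (auto-commit; committed d=30)
Op 3: UPDATE b=2 (auto-commit; committed b=2)
Op 4: UPDATE a=1 (auto-commit; committed a=1)
Op 5: UPDATE d=4 (auto-commit; committed d=4)
Op 6: BEGIN: in_txn=True, pending={}
Op 7: UPDATE b=1 (pending; pending now {b=1})
Op 8: ROLLBACK: discarded pending ['b']; in_txn=False
ROLLBACK at op 8 discards: ['b']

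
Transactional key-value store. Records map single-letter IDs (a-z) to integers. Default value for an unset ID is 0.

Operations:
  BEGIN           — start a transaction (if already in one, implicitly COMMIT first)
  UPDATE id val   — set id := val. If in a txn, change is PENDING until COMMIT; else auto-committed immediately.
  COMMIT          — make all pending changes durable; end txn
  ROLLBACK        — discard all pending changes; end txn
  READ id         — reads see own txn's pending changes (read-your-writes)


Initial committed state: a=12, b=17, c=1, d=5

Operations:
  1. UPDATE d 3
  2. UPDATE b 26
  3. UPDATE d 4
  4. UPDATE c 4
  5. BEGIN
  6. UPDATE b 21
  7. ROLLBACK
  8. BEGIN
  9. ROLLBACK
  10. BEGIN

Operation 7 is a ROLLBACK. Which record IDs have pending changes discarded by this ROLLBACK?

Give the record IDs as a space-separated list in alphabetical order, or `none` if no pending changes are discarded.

Initial committed: {a=12, b=17, c=1, d=5}
Op 1: UPDATE d=3 (auto-commit; committed d=3)
Op 2: UPDATE b=26 (auto-commit; committed b=26)
Op 3: UPDATE d=4 (auto-commit; committed d=4)
Op 4: UPDATE c=4 (auto-commit; committed c=4)
Op 5: BEGIN: in_txn=True, pending={}
Op 6: UPDATE b=21 (pending; pending now {b=21})
Op 7: ROLLBACK: discarded pending ['b']; in_txn=False
Op 8: BEGIN: in_txn=True, pending={}
Op 9: ROLLBACK: discarded pending []; in_txn=False
Op 10: BEGIN: in_txn=True, pending={}
ROLLBACK at op 7 discards: ['b']

Answer: b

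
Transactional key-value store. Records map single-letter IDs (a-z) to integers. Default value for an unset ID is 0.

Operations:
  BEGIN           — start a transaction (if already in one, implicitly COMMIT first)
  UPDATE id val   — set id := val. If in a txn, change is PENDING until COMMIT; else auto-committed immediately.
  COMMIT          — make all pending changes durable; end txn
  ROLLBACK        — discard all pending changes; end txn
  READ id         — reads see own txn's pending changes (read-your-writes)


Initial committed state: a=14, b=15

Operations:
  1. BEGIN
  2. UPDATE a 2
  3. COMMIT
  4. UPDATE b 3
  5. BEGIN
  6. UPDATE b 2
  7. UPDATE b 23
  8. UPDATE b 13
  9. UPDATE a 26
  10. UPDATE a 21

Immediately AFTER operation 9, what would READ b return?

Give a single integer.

Answer: 13

Derivation:
Initial committed: {a=14, b=15}
Op 1: BEGIN: in_txn=True, pending={}
Op 2: UPDATE a=2 (pending; pending now {a=2})
Op 3: COMMIT: merged ['a'] into committed; committed now {a=2, b=15}
Op 4: UPDATE b=3 (auto-commit; committed b=3)
Op 5: BEGIN: in_txn=True, pending={}
Op 6: UPDATE b=2 (pending; pending now {b=2})
Op 7: UPDATE b=23 (pending; pending now {b=23})
Op 8: UPDATE b=13 (pending; pending now {b=13})
Op 9: UPDATE a=26 (pending; pending now {a=26, b=13})
After op 9: visible(b) = 13 (pending={a=26, b=13}, committed={a=2, b=3})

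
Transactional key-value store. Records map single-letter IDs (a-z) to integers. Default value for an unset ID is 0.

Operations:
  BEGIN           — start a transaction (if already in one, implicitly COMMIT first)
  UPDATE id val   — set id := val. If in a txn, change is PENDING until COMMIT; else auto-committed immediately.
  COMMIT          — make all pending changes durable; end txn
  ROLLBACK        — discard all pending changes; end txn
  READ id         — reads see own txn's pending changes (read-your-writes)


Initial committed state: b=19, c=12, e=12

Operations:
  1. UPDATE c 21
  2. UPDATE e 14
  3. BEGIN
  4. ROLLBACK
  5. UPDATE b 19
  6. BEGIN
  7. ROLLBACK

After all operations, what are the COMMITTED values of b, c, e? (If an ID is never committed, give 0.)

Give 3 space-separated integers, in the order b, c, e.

Answer: 19 21 14

Derivation:
Initial committed: {b=19, c=12, e=12}
Op 1: UPDATE c=21 (auto-commit; committed c=21)
Op 2: UPDATE e=14 (auto-commit; committed e=14)
Op 3: BEGIN: in_txn=True, pending={}
Op 4: ROLLBACK: discarded pending []; in_txn=False
Op 5: UPDATE b=19 (auto-commit; committed b=19)
Op 6: BEGIN: in_txn=True, pending={}
Op 7: ROLLBACK: discarded pending []; in_txn=False
Final committed: {b=19, c=21, e=14}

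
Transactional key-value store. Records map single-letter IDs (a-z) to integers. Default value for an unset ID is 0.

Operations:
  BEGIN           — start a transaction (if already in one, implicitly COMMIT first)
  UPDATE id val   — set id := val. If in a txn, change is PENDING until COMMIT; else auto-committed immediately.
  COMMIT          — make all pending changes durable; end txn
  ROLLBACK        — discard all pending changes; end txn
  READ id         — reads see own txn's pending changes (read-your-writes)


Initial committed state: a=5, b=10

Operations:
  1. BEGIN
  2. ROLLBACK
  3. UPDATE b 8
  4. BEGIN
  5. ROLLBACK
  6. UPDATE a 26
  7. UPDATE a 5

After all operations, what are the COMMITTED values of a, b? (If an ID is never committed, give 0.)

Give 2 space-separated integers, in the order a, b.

Initial committed: {a=5, b=10}
Op 1: BEGIN: in_txn=True, pending={}
Op 2: ROLLBACK: discarded pending []; in_txn=False
Op 3: UPDATE b=8 (auto-commit; committed b=8)
Op 4: BEGIN: in_txn=True, pending={}
Op 5: ROLLBACK: discarded pending []; in_txn=False
Op 6: UPDATE a=26 (auto-commit; committed a=26)
Op 7: UPDATE a=5 (auto-commit; committed a=5)
Final committed: {a=5, b=8}

Answer: 5 8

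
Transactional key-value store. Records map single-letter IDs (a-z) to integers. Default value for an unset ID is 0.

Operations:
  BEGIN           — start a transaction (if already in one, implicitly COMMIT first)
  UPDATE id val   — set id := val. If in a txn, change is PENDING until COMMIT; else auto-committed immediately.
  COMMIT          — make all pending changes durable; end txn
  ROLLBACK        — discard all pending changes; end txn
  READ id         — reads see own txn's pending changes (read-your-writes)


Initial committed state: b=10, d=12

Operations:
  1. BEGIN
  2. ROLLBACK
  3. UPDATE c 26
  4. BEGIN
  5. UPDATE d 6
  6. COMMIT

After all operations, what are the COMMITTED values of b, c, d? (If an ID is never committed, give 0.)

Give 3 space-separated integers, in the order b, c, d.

Initial committed: {b=10, d=12}
Op 1: BEGIN: in_txn=True, pending={}
Op 2: ROLLBACK: discarded pending []; in_txn=False
Op 3: UPDATE c=26 (auto-commit; committed c=26)
Op 4: BEGIN: in_txn=True, pending={}
Op 5: UPDATE d=6 (pending; pending now {d=6})
Op 6: COMMIT: merged ['d'] into committed; committed now {b=10, c=26, d=6}
Final committed: {b=10, c=26, d=6}

Answer: 10 26 6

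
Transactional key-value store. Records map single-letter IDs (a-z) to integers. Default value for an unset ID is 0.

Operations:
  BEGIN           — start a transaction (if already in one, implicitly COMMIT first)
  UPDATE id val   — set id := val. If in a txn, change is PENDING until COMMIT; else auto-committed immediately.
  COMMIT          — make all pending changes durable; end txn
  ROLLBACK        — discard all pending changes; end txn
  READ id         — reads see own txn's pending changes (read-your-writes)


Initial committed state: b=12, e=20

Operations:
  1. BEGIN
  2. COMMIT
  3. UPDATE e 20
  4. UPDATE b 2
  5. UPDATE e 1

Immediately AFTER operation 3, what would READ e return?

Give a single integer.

Initial committed: {b=12, e=20}
Op 1: BEGIN: in_txn=True, pending={}
Op 2: COMMIT: merged [] into committed; committed now {b=12, e=20}
Op 3: UPDATE e=20 (auto-commit; committed e=20)
After op 3: visible(e) = 20 (pending={}, committed={b=12, e=20})

Answer: 20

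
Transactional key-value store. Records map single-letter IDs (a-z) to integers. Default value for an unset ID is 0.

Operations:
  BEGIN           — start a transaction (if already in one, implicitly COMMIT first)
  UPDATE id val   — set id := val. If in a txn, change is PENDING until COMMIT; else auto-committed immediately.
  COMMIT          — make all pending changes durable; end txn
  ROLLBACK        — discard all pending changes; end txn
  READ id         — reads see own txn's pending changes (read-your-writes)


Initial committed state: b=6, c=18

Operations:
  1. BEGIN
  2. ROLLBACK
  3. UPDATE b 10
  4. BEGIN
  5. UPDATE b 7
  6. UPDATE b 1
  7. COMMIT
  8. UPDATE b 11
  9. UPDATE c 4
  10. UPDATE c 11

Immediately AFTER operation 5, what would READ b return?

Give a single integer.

Initial committed: {b=6, c=18}
Op 1: BEGIN: in_txn=True, pending={}
Op 2: ROLLBACK: discarded pending []; in_txn=False
Op 3: UPDATE b=10 (auto-commit; committed b=10)
Op 4: BEGIN: in_txn=True, pending={}
Op 5: UPDATE b=7 (pending; pending now {b=7})
After op 5: visible(b) = 7 (pending={b=7}, committed={b=10, c=18})

Answer: 7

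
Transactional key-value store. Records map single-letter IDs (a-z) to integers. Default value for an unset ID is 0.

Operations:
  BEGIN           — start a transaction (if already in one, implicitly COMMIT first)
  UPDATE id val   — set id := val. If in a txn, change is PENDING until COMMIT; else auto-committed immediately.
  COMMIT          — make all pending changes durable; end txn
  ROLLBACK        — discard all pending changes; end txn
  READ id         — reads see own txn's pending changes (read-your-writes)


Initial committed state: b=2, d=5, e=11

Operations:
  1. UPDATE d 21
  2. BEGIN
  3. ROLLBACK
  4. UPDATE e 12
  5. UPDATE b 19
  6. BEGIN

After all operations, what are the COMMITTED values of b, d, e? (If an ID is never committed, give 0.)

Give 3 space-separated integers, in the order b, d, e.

Initial committed: {b=2, d=5, e=11}
Op 1: UPDATE d=21 (auto-commit; committed d=21)
Op 2: BEGIN: in_txn=True, pending={}
Op 3: ROLLBACK: discarded pending []; in_txn=False
Op 4: UPDATE e=12 (auto-commit; committed e=12)
Op 5: UPDATE b=19 (auto-commit; committed b=19)
Op 6: BEGIN: in_txn=True, pending={}
Final committed: {b=19, d=21, e=12}

Answer: 19 21 12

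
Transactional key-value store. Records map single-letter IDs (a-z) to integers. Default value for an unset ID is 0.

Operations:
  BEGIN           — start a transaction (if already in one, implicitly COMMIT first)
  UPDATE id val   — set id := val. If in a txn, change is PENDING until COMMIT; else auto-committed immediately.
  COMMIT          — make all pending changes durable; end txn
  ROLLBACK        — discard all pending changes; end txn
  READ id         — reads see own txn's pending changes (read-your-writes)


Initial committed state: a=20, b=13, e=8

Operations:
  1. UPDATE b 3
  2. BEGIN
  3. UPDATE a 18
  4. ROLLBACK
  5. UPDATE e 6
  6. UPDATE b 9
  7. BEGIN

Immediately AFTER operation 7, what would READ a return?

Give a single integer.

Answer: 20

Derivation:
Initial committed: {a=20, b=13, e=8}
Op 1: UPDATE b=3 (auto-commit; committed b=3)
Op 2: BEGIN: in_txn=True, pending={}
Op 3: UPDATE a=18 (pending; pending now {a=18})
Op 4: ROLLBACK: discarded pending ['a']; in_txn=False
Op 5: UPDATE e=6 (auto-commit; committed e=6)
Op 6: UPDATE b=9 (auto-commit; committed b=9)
Op 7: BEGIN: in_txn=True, pending={}
After op 7: visible(a) = 20 (pending={}, committed={a=20, b=9, e=6})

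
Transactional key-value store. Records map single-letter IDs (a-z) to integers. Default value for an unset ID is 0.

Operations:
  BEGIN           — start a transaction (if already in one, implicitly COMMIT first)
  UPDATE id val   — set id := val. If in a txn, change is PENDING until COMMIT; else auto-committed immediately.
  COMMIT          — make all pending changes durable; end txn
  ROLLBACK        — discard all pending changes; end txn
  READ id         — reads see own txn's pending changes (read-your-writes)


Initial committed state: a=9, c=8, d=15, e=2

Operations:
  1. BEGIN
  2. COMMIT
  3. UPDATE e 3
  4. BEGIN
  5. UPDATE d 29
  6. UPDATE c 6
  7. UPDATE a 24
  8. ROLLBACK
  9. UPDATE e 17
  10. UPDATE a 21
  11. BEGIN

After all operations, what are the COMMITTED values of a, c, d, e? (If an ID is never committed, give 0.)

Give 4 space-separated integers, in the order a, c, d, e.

Initial committed: {a=9, c=8, d=15, e=2}
Op 1: BEGIN: in_txn=True, pending={}
Op 2: COMMIT: merged [] into committed; committed now {a=9, c=8, d=15, e=2}
Op 3: UPDATE e=3 (auto-commit; committed e=3)
Op 4: BEGIN: in_txn=True, pending={}
Op 5: UPDATE d=29 (pending; pending now {d=29})
Op 6: UPDATE c=6 (pending; pending now {c=6, d=29})
Op 7: UPDATE a=24 (pending; pending now {a=24, c=6, d=29})
Op 8: ROLLBACK: discarded pending ['a', 'c', 'd']; in_txn=False
Op 9: UPDATE e=17 (auto-commit; committed e=17)
Op 10: UPDATE a=21 (auto-commit; committed a=21)
Op 11: BEGIN: in_txn=True, pending={}
Final committed: {a=21, c=8, d=15, e=17}

Answer: 21 8 15 17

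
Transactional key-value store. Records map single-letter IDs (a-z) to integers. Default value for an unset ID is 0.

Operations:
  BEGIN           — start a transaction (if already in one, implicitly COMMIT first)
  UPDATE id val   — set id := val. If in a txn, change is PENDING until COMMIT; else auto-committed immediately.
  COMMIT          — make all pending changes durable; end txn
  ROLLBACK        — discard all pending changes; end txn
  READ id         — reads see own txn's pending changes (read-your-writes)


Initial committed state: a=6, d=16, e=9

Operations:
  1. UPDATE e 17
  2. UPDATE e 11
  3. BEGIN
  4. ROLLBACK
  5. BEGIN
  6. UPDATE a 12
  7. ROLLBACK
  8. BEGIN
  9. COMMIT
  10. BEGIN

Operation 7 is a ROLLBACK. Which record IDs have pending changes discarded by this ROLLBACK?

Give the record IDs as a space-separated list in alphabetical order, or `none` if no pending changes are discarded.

Answer: a

Derivation:
Initial committed: {a=6, d=16, e=9}
Op 1: UPDATE e=17 (auto-commit; committed e=17)
Op 2: UPDATE e=11 (auto-commit; committed e=11)
Op 3: BEGIN: in_txn=True, pending={}
Op 4: ROLLBACK: discarded pending []; in_txn=False
Op 5: BEGIN: in_txn=True, pending={}
Op 6: UPDATE a=12 (pending; pending now {a=12})
Op 7: ROLLBACK: discarded pending ['a']; in_txn=False
Op 8: BEGIN: in_txn=True, pending={}
Op 9: COMMIT: merged [] into committed; committed now {a=6, d=16, e=11}
Op 10: BEGIN: in_txn=True, pending={}
ROLLBACK at op 7 discards: ['a']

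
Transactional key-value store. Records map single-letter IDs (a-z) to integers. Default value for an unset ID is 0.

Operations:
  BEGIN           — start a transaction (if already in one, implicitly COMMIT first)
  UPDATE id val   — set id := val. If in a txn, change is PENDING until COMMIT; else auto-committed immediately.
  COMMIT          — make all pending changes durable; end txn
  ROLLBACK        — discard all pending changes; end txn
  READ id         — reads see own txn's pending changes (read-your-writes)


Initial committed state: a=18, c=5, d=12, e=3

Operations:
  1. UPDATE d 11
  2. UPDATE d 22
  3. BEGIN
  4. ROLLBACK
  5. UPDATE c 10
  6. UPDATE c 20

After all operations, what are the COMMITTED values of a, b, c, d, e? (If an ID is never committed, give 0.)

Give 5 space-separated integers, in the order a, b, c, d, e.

Answer: 18 0 20 22 3

Derivation:
Initial committed: {a=18, c=5, d=12, e=3}
Op 1: UPDATE d=11 (auto-commit; committed d=11)
Op 2: UPDATE d=22 (auto-commit; committed d=22)
Op 3: BEGIN: in_txn=True, pending={}
Op 4: ROLLBACK: discarded pending []; in_txn=False
Op 5: UPDATE c=10 (auto-commit; committed c=10)
Op 6: UPDATE c=20 (auto-commit; committed c=20)
Final committed: {a=18, c=20, d=22, e=3}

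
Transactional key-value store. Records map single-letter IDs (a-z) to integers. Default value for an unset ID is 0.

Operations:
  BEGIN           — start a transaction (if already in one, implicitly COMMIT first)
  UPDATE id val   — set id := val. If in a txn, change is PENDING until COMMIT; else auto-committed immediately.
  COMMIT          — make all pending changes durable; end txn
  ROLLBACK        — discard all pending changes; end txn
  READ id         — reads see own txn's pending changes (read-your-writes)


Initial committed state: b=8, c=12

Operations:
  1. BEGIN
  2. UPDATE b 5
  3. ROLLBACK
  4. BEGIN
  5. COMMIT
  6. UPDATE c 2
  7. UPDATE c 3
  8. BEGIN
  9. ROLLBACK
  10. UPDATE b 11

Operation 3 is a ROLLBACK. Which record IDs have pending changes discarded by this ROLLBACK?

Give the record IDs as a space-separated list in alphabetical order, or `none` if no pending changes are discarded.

Initial committed: {b=8, c=12}
Op 1: BEGIN: in_txn=True, pending={}
Op 2: UPDATE b=5 (pending; pending now {b=5})
Op 3: ROLLBACK: discarded pending ['b']; in_txn=False
Op 4: BEGIN: in_txn=True, pending={}
Op 5: COMMIT: merged [] into committed; committed now {b=8, c=12}
Op 6: UPDATE c=2 (auto-commit; committed c=2)
Op 7: UPDATE c=3 (auto-commit; committed c=3)
Op 8: BEGIN: in_txn=True, pending={}
Op 9: ROLLBACK: discarded pending []; in_txn=False
Op 10: UPDATE b=11 (auto-commit; committed b=11)
ROLLBACK at op 3 discards: ['b']

Answer: b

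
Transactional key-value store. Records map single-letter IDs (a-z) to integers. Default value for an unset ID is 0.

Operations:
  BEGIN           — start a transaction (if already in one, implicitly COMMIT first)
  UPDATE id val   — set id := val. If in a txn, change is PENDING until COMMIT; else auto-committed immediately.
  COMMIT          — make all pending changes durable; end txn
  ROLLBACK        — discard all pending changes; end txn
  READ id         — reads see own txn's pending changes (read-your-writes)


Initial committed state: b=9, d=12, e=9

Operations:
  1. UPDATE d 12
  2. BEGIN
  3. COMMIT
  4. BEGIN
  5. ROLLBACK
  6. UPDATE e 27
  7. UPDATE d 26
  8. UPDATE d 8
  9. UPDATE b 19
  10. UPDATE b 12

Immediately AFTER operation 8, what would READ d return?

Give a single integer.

Answer: 8

Derivation:
Initial committed: {b=9, d=12, e=9}
Op 1: UPDATE d=12 (auto-commit; committed d=12)
Op 2: BEGIN: in_txn=True, pending={}
Op 3: COMMIT: merged [] into committed; committed now {b=9, d=12, e=9}
Op 4: BEGIN: in_txn=True, pending={}
Op 5: ROLLBACK: discarded pending []; in_txn=False
Op 6: UPDATE e=27 (auto-commit; committed e=27)
Op 7: UPDATE d=26 (auto-commit; committed d=26)
Op 8: UPDATE d=8 (auto-commit; committed d=8)
After op 8: visible(d) = 8 (pending={}, committed={b=9, d=8, e=27})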